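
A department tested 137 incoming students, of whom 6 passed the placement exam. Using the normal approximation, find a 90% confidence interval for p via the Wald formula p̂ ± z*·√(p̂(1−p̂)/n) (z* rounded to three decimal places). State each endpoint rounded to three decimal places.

p̂ = 6/137 = 0.04380.
Standard error of p̂: √(0.041878/137) = √0.000305676 = 0.017484.
The 90% critical value is z* = 1.645.
Margin = 1.645·0.017484 = 0.02876.
So the interval runs from 0.015 to 0.073.

(0.015, 0.073)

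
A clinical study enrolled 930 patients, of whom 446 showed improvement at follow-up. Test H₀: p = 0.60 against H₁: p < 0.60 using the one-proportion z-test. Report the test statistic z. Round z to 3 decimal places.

With x = 446 successes in n = 930, p̂ = 0.47957.
Null standard error: √(0.60·0.40/930) = √0.000258065 = 0.016064.
z = (0.47957 − 0.60)/0.016064 = -0.12043/0.016064 = -7.497.

z = -7.497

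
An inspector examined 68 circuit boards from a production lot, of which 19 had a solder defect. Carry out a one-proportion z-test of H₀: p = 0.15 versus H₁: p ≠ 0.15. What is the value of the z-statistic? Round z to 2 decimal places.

Sample proportion p̂ = 19/68 = 0.27941.
Null standard error: √(0.15·0.85/68) = √0.001875000 = 0.043301.
z = (p̂ − p₀)/SE = (0.27941 − 0.15)/0.043301 = 2.99.

z = 2.99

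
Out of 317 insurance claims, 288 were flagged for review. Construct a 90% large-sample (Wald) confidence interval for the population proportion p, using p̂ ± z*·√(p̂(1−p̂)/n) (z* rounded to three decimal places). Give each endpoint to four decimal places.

(0.8819, 0.9352)

With x = 288 successes in n = 317, p̂ = 0.90852.
SE(p̂) = √(0.90852·0.09148/317) = 0.016192.
z* = 1.645 at the 90% level.
Margin = 1.645·0.016192 = 0.02664.
Interval: 0.90852 ± 0.02664 → (0.8819, 0.9352).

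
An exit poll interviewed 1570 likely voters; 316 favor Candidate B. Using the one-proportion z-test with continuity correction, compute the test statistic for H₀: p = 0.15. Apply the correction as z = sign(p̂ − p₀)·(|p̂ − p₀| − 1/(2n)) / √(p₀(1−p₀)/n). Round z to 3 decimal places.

z = 5.654

With x = 316 successes in n = 1570, p̂ = 0.20127. p̂ − p₀ = 0.051274.
Continuity correction 1/(2n) = 1/3140 = 0.000318.
Corrected numerator: |0.051274| − 0.000318 = 0.050956.
SE₀ = √(0.15·0.85/1570) = 0.009012.
z = +0.050956/0.009012 = 5.654.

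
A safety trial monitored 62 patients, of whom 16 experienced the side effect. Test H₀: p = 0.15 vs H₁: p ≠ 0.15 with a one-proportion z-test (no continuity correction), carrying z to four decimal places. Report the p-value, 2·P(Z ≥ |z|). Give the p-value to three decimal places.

p̂ = 16/62 = 0.25806.
Under H₀, SE = √(p₀(1−p₀)/n) = √(0.15·0.85/62) = √0.002056452 = 0.045348.
z = (p̂ − p₀)/SE = (16/62 − 0.15)/0.045348 ≈ 2.3830.
From the standard normal, 2·P(Z ≥ |z|) = 0.017.

p-value = 0.017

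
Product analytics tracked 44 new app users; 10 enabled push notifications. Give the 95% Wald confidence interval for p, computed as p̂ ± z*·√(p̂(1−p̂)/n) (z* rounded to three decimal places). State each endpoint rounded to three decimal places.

Sample proportion p̂ = 10/44 = 0.22727.
SE = √(p̂(1−p̂)/n) = √(0.175620/44) = 0.063177.
For 95% confidence, z* = 1.960.
Margin = 1.960·0.063177 = 0.12383.
CI: 0.22727 ± 0.12383 = (0.103, 0.351).

(0.103, 0.351)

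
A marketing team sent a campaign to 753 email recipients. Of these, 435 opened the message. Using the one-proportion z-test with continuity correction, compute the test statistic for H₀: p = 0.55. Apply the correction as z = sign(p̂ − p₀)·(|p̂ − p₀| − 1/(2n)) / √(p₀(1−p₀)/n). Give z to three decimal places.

z = 1.491

p̂ = 435/753 = 0.57769. p̂ − p₀ = 0.027689.
1/(2n) = 0.000664.
Corrected numerator: |0.027689| − 0.000664 = 0.027025.
Under H₀, SE = √(p₀(1−p₀)/n) = √(0.55·0.45/753) = √0.000328685 = 0.018130.
z = (+)0.027025/0.018130 = 1.491.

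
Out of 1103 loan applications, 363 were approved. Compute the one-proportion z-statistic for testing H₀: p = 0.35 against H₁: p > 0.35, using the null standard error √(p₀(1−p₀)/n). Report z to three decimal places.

z = -1.455

With x = 363 successes in n = 1103, p̂ = 0.32910.
Under H₀, SE = √(p₀(1−p₀)/n) = √(0.35·0.65/1103) = √0.000206256 = 0.014362.
z = (p̂ − p₀)/SE = (0.32910 − 0.35)/0.014362 = -1.455.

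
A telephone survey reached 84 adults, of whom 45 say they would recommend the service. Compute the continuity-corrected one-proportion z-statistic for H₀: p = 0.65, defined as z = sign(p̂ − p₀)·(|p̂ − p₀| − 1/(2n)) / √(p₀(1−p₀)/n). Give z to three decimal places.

z = -2.082

The sample proportion is 45/84 = 0.53571. p̂ − p₀ = -0.114286.
1/(2n) = 0.005952.
Corrected numerator: |-0.114286| − 0.005952 = 0.108334.
Under H₀, SE = √(p₀(1−p₀)/n) = √(0.65·0.35/84) = √0.002708333 = 0.052042.
z = (−)0.108334/0.052042 = -2.082.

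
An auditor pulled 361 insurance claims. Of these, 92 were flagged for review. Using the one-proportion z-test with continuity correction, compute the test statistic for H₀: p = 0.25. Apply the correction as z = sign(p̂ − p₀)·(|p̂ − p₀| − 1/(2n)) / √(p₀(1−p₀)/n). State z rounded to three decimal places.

z = 0.152

p̂ = 92/361 = 0.25485. p̂ − p₀ = 0.004848.
1/(2n) = 0.001385.
Corrected numerator: |0.004848| − 0.001385 = 0.003463.
Null standard error: √(0.25·0.75/361) = √0.000519391 = 0.022790.
z = (+)0.003463/0.022790 = 0.152.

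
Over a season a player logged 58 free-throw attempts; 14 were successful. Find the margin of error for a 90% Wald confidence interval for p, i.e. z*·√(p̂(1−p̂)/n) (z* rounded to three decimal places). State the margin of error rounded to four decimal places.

ME = 0.0924

With x = 14 successes in n = 58, p̂ = 0.24138.
SE(p̂) = √(0.24138·0.75862/58) = 0.056189.
For 90% confidence, z* = 1.645.
Margin of error = z*·SE = 1.645 × 0.056189 = 0.0924.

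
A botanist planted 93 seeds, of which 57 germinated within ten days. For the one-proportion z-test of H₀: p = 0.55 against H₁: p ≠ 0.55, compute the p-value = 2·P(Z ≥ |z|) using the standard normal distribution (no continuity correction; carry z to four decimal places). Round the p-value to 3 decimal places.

p-value = 0.223

Sample proportion p̂ = 57/93 = 0.61290.
Under H₀, SE = √(p₀(1−p₀)/n) = √(0.55·0.45/93) = √0.002661290 = 0.051588.
z = (p̂ − p₀)/SE = (57/93 − 0.55)/0.051588 ≈ 1.2193.
From the standard normal, 2·P(Z ≥ |z|) = 0.223.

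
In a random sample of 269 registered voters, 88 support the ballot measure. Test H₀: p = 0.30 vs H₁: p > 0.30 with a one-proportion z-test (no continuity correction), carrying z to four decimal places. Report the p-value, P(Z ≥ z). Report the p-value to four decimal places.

p̂ = 88/269 = 0.32714.
Under H₀, SE = √(p₀(1−p₀)/n) = √(0.30·0.70/269) = √0.000780669 = 0.027940.
z = (p̂ − p₀)/SE = (88/269 − 0.30)/0.027940 ≈ 0.9713.
From the standard normal, P(Z ≥ z) = 0.1657.

p-value = 0.1657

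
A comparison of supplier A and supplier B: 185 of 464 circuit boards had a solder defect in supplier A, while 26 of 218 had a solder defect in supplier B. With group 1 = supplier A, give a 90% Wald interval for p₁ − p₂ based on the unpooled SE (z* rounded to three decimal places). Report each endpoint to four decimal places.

(0.2275, 0.3314)

p̂₁ = 185/464 = 0.39871, p̂₂ = 26/218 = 0.11927; p̂₁ − p̂₂ = 0.27944.
SE = √(0.000516680 + 0.000481842) = √0.000998522 = 0.031599.
The 90% critical value is z* = 1.645. Margin of error = 0.05198.
Interval: 0.27944 ± 0.05198 → (0.2275, 0.3314).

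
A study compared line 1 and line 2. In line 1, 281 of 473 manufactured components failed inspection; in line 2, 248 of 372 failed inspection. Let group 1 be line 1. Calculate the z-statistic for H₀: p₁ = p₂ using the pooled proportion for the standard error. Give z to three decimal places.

Sample proportions: p̂₁ = 281/473 = 0.59408 and p̂₂ = 248/372 = 0.66667.
Pooled p̂ = (281+248)/(473+372) = 529/845 = 0.62604.
SE = √[p̂(1−p̂)(1/n₁+1/n₂)] = √[0.62604·0.37396·(1/473+1/372)] ≈ 0.033531.
z = (p̂₁ − p̂₂)/SE = (0.59408 − 0.66667)/0.033531 = -0.07259/0.033531 = -2.165.

z = -2.165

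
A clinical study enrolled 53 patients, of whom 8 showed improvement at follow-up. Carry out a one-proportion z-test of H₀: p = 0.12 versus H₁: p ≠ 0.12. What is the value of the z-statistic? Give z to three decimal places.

The sample proportion is 8/53 = 0.15094.
Under H₀, SE = √(p₀(1−p₀)/n) = √(0.12·0.88/53) = √0.001992453 = 0.044637.
z = (0.15094 − 0.12)/0.044637 = 0.03094/0.044637 = 0.693.

z = 0.693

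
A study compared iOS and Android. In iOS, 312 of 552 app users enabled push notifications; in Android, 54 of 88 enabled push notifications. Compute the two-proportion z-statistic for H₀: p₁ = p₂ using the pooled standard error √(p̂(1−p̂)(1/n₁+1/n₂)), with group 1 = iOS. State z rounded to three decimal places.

z = -0.853

p̂₁ = 312/552 = 0.56522, p̂₂ = 54/88 = 0.61364.
Pooled p̂ = (312+54)/(552+88) = 366/640 = 0.57188.
SE = √[p̂(1−p̂)(1/n₁+1/n₂)] = √[0.57188·0.42812·(1/552+1/88)] ≈ 0.056796.
z = -0.04842/0.056796 = -0.853.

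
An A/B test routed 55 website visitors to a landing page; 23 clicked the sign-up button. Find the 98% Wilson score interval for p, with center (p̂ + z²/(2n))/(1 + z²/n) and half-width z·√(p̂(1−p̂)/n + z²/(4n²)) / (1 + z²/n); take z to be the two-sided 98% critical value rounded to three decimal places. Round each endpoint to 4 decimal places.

Here p̂ = 23/55 = 0.41818 and z = 2.326 (z² = 5.410276).
Denominator 1 + z²/n = 1 + 5.410276/55 = 1.098369.
Center = (0.41818 + 0.049184)/1.098369 = 0.42551.
Radicand: p̂(1−p̂)/n + z²/(4n²) = 0.004423742 + 0.000447130 = 0.004870872.
Half-width = z·√(radicand)/denom = 2.326·0.069792/1.098369 = 0.14780.
Interval: 0.42551 ± 0.14780 → (0.2777, 0.5733).

(0.2777, 0.5733)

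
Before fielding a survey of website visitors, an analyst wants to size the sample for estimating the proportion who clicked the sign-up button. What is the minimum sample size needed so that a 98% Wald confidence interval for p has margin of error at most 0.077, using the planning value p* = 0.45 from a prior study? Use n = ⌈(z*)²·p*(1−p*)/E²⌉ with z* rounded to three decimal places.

z* = 2.326 at the 98% level.
p*(1−p*) = 0.45·0.55 = 0.2475.
Required n before rounding: 5.410276 × 0.2475 / 0.077² = 225.846.
Rounding up, n = 226.

n = 226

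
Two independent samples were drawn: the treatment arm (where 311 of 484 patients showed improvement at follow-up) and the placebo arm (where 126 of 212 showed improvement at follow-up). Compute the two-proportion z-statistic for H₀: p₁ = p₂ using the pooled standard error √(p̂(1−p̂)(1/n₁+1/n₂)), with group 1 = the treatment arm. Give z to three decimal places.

z = 1.211

p̂₁ = 311/484 = 0.64256, p̂₂ = 126/212 = 0.59434.
Pooling: p̂ = 437/696 = 0.62787.
Pooled SE = √[0.2336484·0.00678310] ≈ 0.039810.
z = (p̂₁ − p̂₂)/SE = (0.64256 − 0.59434)/0.039810 = 0.04822/0.039810 = 1.211.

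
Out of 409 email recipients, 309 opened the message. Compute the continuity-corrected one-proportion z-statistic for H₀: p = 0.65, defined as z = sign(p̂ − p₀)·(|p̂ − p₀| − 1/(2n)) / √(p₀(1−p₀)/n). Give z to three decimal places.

z = 4.421

With x = 309 successes in n = 409, p̂ = 0.75550. p̂ − p₀ = 0.105501.
1/(2n) = 0.001222.
Corrected numerator: |0.105501| − 0.001222 = 0.104279.
SE₀ = √(0.65·0.35/409) = 0.023585.
z = +0.104279/0.023585 = 4.421.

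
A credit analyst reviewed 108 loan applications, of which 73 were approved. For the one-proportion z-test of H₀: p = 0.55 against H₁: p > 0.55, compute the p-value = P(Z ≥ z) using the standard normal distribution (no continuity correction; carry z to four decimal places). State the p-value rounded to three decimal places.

p-value = 0.004

The sample proportion is 73/108 = 0.67593.
Null standard error: √(0.55·0.45/108) = √0.002291667 = 0.047871.
z = (p̂ − p₀)/SE = (73/108 − 0.55)/0.047871 ≈ 2.6305.
p-value = P(Z ≥ z) with z = 2.6305 → 0.004.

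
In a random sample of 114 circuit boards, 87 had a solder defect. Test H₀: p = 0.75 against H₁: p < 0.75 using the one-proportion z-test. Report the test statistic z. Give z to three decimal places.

The sample proportion is 87/114 = 0.76316.
Null standard error: √(0.75·0.25/114) = √0.001644737 = 0.040555.
Test statistic: z = 0.01316/0.040555 = 0.324.

z = 0.324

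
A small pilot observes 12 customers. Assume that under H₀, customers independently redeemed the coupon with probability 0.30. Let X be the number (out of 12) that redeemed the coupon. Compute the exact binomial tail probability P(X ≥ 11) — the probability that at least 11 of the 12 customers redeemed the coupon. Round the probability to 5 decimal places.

X ~ Binomial(n=12, p=0.30).
P(X ≥ 11) = C(12,11)·0.30^11·0.70^1 + C(12,12)·0.30^12·0.70^0.
= 0.000015 + 0.000001 = 0.00002.

P = 0.00002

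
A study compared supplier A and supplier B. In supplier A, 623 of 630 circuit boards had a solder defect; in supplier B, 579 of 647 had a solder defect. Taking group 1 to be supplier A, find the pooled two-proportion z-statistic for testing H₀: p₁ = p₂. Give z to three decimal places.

Sample proportions: p̂₁ = 623/630 = 0.98889 and p̂₂ = 579/647 = 0.89490.
Pooled p̂ = (623+579)/(630+647) = 1202/1277 = 0.94127.
Pooled SE = √[0.0552820·0.00313290] ≈ 0.013160.
z = (p̂₁ − p̂₂)/SE = (0.98889 − 0.89490)/0.013160 = 0.09399/0.013160 = 7.142.

z = 7.142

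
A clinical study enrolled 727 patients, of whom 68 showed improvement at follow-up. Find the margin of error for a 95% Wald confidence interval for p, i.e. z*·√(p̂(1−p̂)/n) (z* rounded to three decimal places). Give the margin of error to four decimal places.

ME = 0.0212

Sample proportion p̂ = 68/727 = 0.09354.
SE = √(p̂(1−p̂)/n) = √(0.084786/727) = 0.010799.
For 95% confidence, z* = 1.960.
So ME = 0.0212.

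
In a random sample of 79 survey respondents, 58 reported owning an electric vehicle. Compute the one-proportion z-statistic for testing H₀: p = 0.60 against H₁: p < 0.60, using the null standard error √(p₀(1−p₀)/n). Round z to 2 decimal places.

p̂ = 58/79 = 0.73418.
Under H₀, SE = √(p₀(1−p₀)/n) = √(0.60·0.40/79) = √0.003037975 = 0.055118.
Test statistic: z = 0.13418/0.055118 = 2.43.

z = 2.43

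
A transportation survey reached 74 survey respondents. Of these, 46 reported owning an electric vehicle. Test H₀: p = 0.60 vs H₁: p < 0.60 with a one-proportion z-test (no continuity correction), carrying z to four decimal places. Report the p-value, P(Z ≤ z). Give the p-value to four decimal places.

p-value = 0.6479

Sample proportion p̂ = 46/74 = 0.62162.
Under H₀, SE = √(p₀(1−p₀)/n) = √(0.60·0.40/74) = √0.003243243 = 0.056949.
z = (p̂ − p₀)/SE = (46/74 − 0.60)/0.056949 ≈ 0.3797.
p-value = P(Z ≤ z) with z = 0.3797 → 0.6479.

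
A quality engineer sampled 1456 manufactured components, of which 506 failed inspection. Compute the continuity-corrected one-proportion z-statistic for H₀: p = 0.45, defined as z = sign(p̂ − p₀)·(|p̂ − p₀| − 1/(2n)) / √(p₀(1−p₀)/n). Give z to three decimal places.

Sample proportion p̂ = 506/1456 = 0.34753. p̂ − p₀ = -0.102473.
Continuity correction 1/(2n) = 1/2912 = 0.000343.
Corrected numerator: |-0.102473| − 0.000343 = 0.102130.
Under H₀, SE = √(p₀(1−p₀)/n) = √(0.45·0.55/1456) = √0.000169986 = 0.013038.
z = (−)0.102130/0.013038 = -7.833.

z = -7.833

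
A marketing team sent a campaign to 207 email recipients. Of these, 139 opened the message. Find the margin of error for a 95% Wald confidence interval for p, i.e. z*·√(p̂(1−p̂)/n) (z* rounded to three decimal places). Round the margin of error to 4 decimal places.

ME = 0.0640

With x = 139 successes in n = 207, p̂ = 0.67150.
Standard error of p̂: √(0.220589/207) = √0.001065645 = 0.032644.
The 95% critical value is z* = 1.960.
So ME = 0.0640.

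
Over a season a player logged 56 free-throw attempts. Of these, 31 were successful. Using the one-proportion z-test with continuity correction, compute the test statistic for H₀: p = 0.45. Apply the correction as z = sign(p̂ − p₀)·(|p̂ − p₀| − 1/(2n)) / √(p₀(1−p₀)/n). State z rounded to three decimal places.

z = 1.424

The sample proportion is 31/56 = 0.55357. p̂ − p₀ = 0.103571.
Continuity correction 1/(2n) = 1/112 = 0.008929.
Corrected numerator: |0.103571| − 0.008929 = 0.094642.
Under H₀, SE = √(p₀(1−p₀)/n) = √(0.45·0.55/56) = √0.004419643 = 0.066480.
z = +0.094642/0.066480 = 1.424.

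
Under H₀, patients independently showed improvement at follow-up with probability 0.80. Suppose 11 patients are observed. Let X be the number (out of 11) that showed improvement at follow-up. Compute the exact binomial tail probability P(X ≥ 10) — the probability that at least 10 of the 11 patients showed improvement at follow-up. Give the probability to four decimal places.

X ~ Binomial(n=11, p=0.80).
P(X ≥ 10) = C(11,10)·0.80^10·0.20^1 + C(11,11)·0.80^11·0.20^0.
= 0.236223 + 0.085899 = 0.3221.

P = 0.3221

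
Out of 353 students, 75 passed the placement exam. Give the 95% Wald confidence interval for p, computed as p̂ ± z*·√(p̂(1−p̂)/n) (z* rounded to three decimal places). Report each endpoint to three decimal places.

(0.170, 0.255)

p̂ = 75/353 = 0.21246.
SE(p̂) = √(0.21246·0.78754/353) = 0.021772.
z* = 1.960 at the 95% level.
Margin = 1.960·0.021772 = 0.04267.
Interval: 0.21246 ± 0.04267 → (0.170, 0.255).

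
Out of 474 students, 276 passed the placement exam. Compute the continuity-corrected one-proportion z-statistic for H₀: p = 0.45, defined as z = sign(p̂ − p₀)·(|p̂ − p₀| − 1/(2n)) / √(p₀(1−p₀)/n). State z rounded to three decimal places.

The sample proportion is 276/474 = 0.58228. p̂ − p₀ = 0.132278.
1/(2n) = 0.001055.
Corrected numerator: |0.132278| − 0.001055 = 0.131223.
SE₀ = √(0.45·0.55/474) = 0.022851.
z = +0.131223/0.022851 = 5.743.

z = 5.743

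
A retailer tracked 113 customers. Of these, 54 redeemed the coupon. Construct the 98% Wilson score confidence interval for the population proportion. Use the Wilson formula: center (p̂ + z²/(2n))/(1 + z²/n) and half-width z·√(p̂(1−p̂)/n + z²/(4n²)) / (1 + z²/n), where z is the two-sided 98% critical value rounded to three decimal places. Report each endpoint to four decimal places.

(0.3721, 0.5857)

Here p̂ = 54/113 = 0.47788 and z = 2.326 (z² = 5.410276).
1 + z²/n = 1.047879.
Adjusted center: (0.47788 + z²/(2n))/1.047879 = 0.47889.
Radicand: p̂(1−p̂)/n + z²/(4n²) = 0.002208058 + 0.000105926 = 0.002313984.
Half-width = z·√(radicand)/denom = 2.326·0.048104/1.047879 = 0.10678.
CI: 0.47889 ± 0.10678 = (0.3721, 0.5857).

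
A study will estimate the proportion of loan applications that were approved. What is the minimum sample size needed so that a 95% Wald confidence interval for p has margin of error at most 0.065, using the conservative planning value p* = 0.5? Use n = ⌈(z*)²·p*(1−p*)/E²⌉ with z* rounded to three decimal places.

The 95% critical value is z* = 1.960.
p*(1−p*) = 0.50·0.50 = 0.2500.
(z*)²·p*(1−p*)/E² = 3.841600·0.2500/0.004225 = 227.314.
⌈227.314⌉ = 228.

n = 228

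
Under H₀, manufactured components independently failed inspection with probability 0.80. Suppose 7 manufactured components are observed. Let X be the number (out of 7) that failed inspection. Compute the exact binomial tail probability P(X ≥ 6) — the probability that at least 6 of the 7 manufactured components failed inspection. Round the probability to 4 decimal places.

P = 0.5767

X is binomial with n = 7 and p = 0.80.
P(X ≥ 6) = C(7,6)·0.80^6·0.20^1 + C(7,7)·0.80^7·0.20^0.
= 0.367002 + 0.209715 = 0.5767.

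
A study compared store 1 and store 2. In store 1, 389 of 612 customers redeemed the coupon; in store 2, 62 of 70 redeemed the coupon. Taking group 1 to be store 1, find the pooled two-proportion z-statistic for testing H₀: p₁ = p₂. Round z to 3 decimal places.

Sample proportions: p̂₁ = 389/612 = 0.63562 and p̂₂ = 62/70 = 0.88571.
Pooling: p̂ = 451/682 = 0.66129.
Pooled SE = √[0.2239854·0.01591970] ≈ 0.059714.
z = -0.25009/0.059714 = -4.188.

z = -4.188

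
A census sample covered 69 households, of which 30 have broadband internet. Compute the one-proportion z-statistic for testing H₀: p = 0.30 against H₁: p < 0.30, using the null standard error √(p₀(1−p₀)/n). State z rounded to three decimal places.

z = 2.443

p̂ = 30/69 = 0.43478.
Null standard error: √(0.30·0.70/69) = √0.003043478 = 0.055168.
z = (0.43478 − 0.30)/0.055168 = 0.13478/0.055168 = 2.443.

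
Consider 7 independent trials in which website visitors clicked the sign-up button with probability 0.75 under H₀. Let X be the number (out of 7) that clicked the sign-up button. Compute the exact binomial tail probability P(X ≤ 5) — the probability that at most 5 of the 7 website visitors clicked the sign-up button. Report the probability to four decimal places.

P = 0.5551

X ~ Binomial(n=7, p=0.75).
P(X ≤ 5) = Σ_{j=0}^{5} C(7,j)·0.75^j·0.25^{7−j}.
= 0.000061 + 0.001282 + 0.011536 + 0.057678 + 0.173035 + 0.311462 = 0.5551.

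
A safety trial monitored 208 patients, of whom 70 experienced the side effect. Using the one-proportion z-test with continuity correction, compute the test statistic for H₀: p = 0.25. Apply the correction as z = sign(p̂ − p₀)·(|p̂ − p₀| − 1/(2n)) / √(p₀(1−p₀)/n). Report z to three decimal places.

The sample proportion is 70/208 = 0.33654. p̂ − p₀ = 0.086538.
Continuity correction 1/(2n) = 1/416 = 0.002404.
Corrected numerator: |0.086538| − 0.002404 = 0.084134.
Null standard error: √(0.25·0.75/208) = √0.000901442 = 0.030024.
z = (+)0.084134/0.030024 = 2.802.

z = 2.802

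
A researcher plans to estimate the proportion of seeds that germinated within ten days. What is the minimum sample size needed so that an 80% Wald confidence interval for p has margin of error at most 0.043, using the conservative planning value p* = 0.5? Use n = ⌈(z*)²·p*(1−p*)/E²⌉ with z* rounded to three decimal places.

n = 223

For 80% confidence, z* = 1.282.
p*(1−p*) = 0.2500.
Required n before rounding: 1.643524 × 0.2500 / 0.043² = 222.218.
Rounding up, n = 223.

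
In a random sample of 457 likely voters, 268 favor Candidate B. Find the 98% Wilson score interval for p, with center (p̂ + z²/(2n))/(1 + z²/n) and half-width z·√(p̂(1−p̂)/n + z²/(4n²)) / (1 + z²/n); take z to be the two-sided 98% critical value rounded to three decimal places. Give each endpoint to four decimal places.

(0.5321, 0.6387)

Here p̂ = 268/457 = 0.58643 and z = 2.326 (z² = 5.410276).
1 + z²/n = 1.011839.
Center = (0.58643 + 0.005919)/1.011839 = 0.58542.
Radicand: p̂(1−p̂)/n + z²/(4n²) = 0.000530699 + 0.000006476 = 0.000537175.
Half-width = z·√(radicand)/denom = 2.326·0.023177/1.011839 = 0.05328.
Interval: 0.58542 ± 0.05328 → (0.5321, 0.6387).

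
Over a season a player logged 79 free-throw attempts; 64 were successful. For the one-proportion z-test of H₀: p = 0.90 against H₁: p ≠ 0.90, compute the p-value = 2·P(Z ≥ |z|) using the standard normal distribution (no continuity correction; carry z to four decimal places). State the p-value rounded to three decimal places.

With x = 64 successes in n = 79, p̂ = 0.81013.
Null standard error: √(0.90·0.10/79) = √0.001139241 = 0.033753.
Test statistic (full precision, shown to 4 dp): z = (64/79 − 0.90)/SE₀ ≈ -2.6627.
p-value = 2·P(Z ≥ |z|) with z = -2.6627 → 0.008.

p-value = 0.008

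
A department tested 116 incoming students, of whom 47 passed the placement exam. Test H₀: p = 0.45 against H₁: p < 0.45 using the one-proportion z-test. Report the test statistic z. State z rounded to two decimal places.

z = -0.97

Sample proportion p̂ = 47/116 = 0.40517.
Under H₀, SE = √(p₀(1−p₀)/n) = √(0.45·0.55/116) = √0.002133621 = 0.046191.
Test statistic: z = -0.04483/0.046191 = -0.97.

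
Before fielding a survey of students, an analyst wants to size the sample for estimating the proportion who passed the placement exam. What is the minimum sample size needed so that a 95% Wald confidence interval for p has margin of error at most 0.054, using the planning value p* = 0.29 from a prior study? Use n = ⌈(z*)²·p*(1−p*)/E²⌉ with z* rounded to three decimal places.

z* = 1.960 at the 95% level.
p*(1−p*) = 0.29·0.71 = 0.2059.
Required n before rounding: 3.841600 × 0.2059 / 0.054² = 271.257.
⌈271.257⌉ = 272.

n = 272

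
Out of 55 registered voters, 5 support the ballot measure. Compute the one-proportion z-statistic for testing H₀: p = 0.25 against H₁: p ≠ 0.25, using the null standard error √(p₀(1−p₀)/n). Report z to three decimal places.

With x = 5 successes in n = 55, p̂ = 0.09091.
Under H₀, SE = √(p₀(1−p₀)/n) = √(0.25·0.75/55) = √0.003409091 = 0.058387.
Test statistic: z = -0.15909/0.058387 = -2.725.

z = -2.725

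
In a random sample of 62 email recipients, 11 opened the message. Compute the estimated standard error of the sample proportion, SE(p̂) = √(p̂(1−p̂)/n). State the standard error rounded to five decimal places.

Sample proportion p̂ = 11/62 = 0.17742.
p̂(1−p̂) = 0.145942.
Dividing by n and taking the root: √0.002353903 = 0.04852.

SE = 0.04852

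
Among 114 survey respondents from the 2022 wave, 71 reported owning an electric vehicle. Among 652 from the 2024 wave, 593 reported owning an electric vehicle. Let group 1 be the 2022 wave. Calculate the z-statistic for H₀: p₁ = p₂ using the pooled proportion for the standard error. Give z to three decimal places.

p̂₁ = 71/114 = 0.62281, p̂₂ = 593/652 = 0.90951.
Pooled p̂ = (71+593)/(114+652) = 664/766 = 0.86684.
Pooled SE = √[0.1154279·0.01030567] ≈ 0.034490.
z = (p̂₁ − p̂₂)/SE = (0.62281 − 0.90951)/0.034490 = -0.28670/0.034490 = -8.313.

z = -8.313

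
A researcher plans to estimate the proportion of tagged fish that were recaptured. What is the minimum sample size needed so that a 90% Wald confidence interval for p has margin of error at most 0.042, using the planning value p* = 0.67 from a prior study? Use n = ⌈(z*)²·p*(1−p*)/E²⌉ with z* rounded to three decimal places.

n = 340

The 90% critical value is z* = 1.645.
p*(1−p*) = 0.67·0.33 = 0.2211.
Required n before rounding: 2.706025 × 0.2211 / 0.042² = 339.174.
⌈339.174⌉ = 340.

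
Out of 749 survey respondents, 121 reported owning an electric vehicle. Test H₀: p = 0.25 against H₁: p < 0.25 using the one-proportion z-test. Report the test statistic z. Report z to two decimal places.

The sample proportion is 121/749 = 0.16155.
SE₀ = √(0.25·0.75/749) = 0.015822.
z = (0.16155 − 0.25)/0.015822 = -0.08845/0.015822 = -5.59.

z = -5.59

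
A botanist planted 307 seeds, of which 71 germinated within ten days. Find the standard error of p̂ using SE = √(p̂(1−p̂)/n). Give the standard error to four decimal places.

SE = 0.0241

Sample proportion p̂ = 71/307 = 0.23127.
p̂(1−p̂) = 0.177784.
SE = √(0.177784/307) = √0.000579101 = 0.0241.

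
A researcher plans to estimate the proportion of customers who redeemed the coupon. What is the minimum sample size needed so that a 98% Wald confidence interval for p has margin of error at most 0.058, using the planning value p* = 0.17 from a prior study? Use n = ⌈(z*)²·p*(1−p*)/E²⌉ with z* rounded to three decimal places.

z* = 2.326 at the 98% level.
p*(1−p*) = 0.17·0.83 = 0.1411.
Required n before rounding: 5.410276 × 0.1411 / 0.058² = 226.929.
Rounding up, n = 227.

n = 227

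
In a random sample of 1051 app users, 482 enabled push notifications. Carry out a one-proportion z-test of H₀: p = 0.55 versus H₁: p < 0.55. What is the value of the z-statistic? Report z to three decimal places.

z = -5.955

The sample proportion is 482/1051 = 0.45861.
Under H₀, SE = √(p₀(1−p₀)/n) = √(0.55·0.45/1051) = √0.000235490 = 0.015346.
z = (p̂ − p₀)/SE = (0.45861 − 0.55)/0.015346 = -5.955.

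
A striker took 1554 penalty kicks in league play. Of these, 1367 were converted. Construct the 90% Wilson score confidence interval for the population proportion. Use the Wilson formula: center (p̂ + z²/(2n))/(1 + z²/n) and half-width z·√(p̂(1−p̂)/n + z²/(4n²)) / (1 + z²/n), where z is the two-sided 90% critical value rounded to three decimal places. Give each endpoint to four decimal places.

p̂ = 1367/1554 = 0.87967; z = 1.645, so z² = 2.706025.
1 + z²/n = 1.001741.
Adjusted center: (0.87967 + z²/(2n))/1.001741 = 0.87901.
Radicand: p̂(1−p̂)/n + z²/(4n²) = 0.000068117 + 0.000000280 = 0.000068397.
Half-width = 1.645·√0.000068397/1.001741 = 0.01358.
CI: 0.87901 ± 0.01358 = (0.8654, 0.8926).

(0.8654, 0.8926)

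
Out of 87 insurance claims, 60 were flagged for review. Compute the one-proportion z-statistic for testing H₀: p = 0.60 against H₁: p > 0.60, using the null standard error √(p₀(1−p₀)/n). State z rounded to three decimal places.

With x = 60 successes in n = 87, p̂ = 0.68966.
SE₀ = √(0.60·0.40/87) = 0.052523.
z = (p̂ − p₀)/SE = (0.68966 − 0.60)/0.052523 = 1.707.

z = 1.707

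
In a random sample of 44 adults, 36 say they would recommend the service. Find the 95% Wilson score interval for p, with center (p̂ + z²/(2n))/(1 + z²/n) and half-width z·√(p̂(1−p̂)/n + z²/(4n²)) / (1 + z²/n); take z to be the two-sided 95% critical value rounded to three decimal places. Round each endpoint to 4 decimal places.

(0.6804, 0.9049)

p̂ = 36/44 = 0.81818; z = 1.960, so z² = 3.841600.
1 + z²/n = 1.087309.
Center = (0.81818 + 0.043655)/1.087309 = 0.79263.
Radicand: p̂(1−p̂)/n + z²/(4n²) = 0.003380917 + 0.000496074 = 0.003876991.
Half-width = 1.960·√0.003876991/1.087309 = 0.11224.
CI: 0.79263 ± 0.11224 = (0.6804, 0.9049).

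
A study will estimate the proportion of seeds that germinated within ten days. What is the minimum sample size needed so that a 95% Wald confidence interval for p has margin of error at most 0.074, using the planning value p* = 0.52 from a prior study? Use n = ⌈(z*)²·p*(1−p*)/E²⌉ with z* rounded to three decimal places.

n = 176

z* = 1.960 at the 95% level.
p*(1−p*) = 0.2496.
Required n before rounding: 3.841600 × 0.2496 / 0.074² = 175.103.
⌈175.103⌉ = 176.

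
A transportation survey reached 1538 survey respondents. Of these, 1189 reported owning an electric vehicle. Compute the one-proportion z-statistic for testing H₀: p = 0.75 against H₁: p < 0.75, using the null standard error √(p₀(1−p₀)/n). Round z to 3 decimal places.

Sample proportion p̂ = 1189/1538 = 0.77308.
Null standard error: √(0.75·0.25/1538) = √0.000121912 = 0.011041.
z = (0.77308 − 0.75)/0.011041 = 0.02308/0.011041 = 2.090.

z = 2.090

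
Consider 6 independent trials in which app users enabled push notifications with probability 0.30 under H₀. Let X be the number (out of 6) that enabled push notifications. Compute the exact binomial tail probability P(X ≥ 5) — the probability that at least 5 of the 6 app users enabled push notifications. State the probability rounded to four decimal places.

P = 0.0109

X ~ Binomial(n=6, p=0.30).
P(X ≥ 5) = C(6,5)·0.30^5·0.70^1 + C(6,6)·0.30^6·0.70^0.
= 0.010206 + 0.000729 = 0.0109.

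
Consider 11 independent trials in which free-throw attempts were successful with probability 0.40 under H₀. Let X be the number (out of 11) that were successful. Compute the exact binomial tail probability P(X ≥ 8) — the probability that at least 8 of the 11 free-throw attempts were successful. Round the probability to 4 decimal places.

X is binomial with n = 11 and p = 0.40.
P(X ≥ 8) = C(11,8)·0.40^8·0.60^3 + C(11,9)·0.40^9·0.60^2 + C(11,10)·0.40^10·0.60^1 + C(11,11)·0.40^11·0.60^0.
= 0.023357 + 0.005190 + 0.000692 + 0.000042 = 0.0293.

P = 0.0293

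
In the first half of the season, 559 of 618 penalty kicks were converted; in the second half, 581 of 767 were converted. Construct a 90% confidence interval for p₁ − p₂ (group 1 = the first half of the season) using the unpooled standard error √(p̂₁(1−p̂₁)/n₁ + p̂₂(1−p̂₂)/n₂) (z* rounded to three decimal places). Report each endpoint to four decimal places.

(0.1150, 0.1791)

p̂₁ = 559/618 = 0.90453, p̂₂ = 581/767 = 0.75750; p̂₁ − p̂₂ = 0.14703.
SE = √(0.000139733 + 0.000239499) = √0.000379232 = 0.019474.
z* = 1.645 at the 90% level. Margin = 1.645·0.019474 = 0.03203.
Interval: 0.14703 ± 0.03203 → (0.1150, 0.1791).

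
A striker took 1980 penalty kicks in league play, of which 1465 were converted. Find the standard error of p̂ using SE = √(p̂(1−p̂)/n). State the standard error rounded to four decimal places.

The sample proportion is 1465/1980 = 0.73990.
p̂(1−p̂) = 0.192448.
Dividing by n and taking the root: √0.000097196 = 0.0099.

SE = 0.0099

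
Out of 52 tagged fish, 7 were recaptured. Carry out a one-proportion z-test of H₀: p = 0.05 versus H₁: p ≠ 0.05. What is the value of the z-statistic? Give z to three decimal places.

With x = 7 successes in n = 52, p̂ = 0.13462.
Null standard error: √(0.05·0.95/52) = √0.000913462 = 0.030224.
Test statistic: z = 0.08462/0.030224 = 2.800.

z = 2.800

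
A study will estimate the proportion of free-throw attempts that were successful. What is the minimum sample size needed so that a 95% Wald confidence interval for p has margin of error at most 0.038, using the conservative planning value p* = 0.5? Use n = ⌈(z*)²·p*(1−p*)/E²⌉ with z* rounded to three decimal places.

n = 666

The 95% critical value is z* = 1.960.
p*(1−p*) = 0.50·0.50 = 0.2500.
Required n before rounding: 3.841600 × 0.2500 / 0.038² = 665.097.
⌈665.097⌉ = 666.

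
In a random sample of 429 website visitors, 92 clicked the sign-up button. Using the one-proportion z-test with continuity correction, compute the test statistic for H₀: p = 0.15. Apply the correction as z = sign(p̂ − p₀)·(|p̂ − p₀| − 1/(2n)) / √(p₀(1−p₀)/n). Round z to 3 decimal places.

z = 3.671

With x = 92 successes in n = 429, p̂ = 0.21445. p̂ − p₀ = 0.064452.
1/(2n) = 0.001166.
Corrected numerator: |0.064452| − 0.001166 = 0.063286.
SE₀ = √(0.15·0.85/429) = 0.017240.
z = (+)0.063286/0.017240 = 3.671.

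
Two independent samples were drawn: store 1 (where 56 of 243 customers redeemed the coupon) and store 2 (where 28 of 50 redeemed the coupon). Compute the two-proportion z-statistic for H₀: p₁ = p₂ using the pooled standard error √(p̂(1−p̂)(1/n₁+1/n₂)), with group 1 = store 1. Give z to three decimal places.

Sample proportions: p̂₁ = 56/243 = 0.23045 and p̂₂ = 28/50 = 0.56000.
Pooling: p̂ = 84/293 = 0.28669.
Pooled SE = √[0.2044986·0.02411523] ≈ 0.070225.
z = -0.32955/0.070225 = -4.693.

z = -4.693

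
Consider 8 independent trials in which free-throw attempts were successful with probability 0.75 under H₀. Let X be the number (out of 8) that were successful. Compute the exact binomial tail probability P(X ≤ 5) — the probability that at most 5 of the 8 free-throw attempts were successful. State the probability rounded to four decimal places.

P = 0.3215

X ~ Binomial(n=8, p=0.75).
P(X ≤ 5) = Σ_{j=0}^{5} C(8,j)·0.75^j·0.25^{8−j}.
= 0.000015 + 0.000366 + 0.003845 + 0.023071 + 0.086517 + 0.207642 = 0.3215.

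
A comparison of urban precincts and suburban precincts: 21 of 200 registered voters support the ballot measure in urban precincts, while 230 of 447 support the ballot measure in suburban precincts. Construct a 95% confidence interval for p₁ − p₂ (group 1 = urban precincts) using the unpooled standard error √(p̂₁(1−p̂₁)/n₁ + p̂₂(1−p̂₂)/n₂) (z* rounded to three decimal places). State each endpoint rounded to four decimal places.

p̂₁ = 21/200 = 0.10500, p̂₂ = 230/447 = 0.51454; p̂₁ − p̂₂ = -0.40954.
Unpooled SE = √(p̂₁(1−p̂₁)/n₁ + p̂₂(1−p̂₂)/n₂) = √(0.000469875 + 0.000558811) = 0.032073.
The 95% critical value is z* = 1.960. Margin = 1.960·0.032073 = 0.06286.
Interval: -0.40954 ± 0.06286 → (-0.4724, -0.3467).

(-0.4724, -0.3467)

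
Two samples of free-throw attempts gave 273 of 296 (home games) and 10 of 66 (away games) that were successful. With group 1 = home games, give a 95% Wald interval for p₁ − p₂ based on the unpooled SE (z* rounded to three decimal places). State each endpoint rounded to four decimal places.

(0.6791, 0.8625)

p̂₁ = 273/296 = 0.92230, p̂₂ = 10/66 = 0.15152; p̂₁ − p̂₂ = 0.77078.
SE = √(0.000242111 + 0.001947853) = √0.002189964 = 0.046797.
z* = 1.960 at the 95% level. Margin = 1.960·0.046797 = 0.09172.
So the interval runs from 0.6791 to 0.8625.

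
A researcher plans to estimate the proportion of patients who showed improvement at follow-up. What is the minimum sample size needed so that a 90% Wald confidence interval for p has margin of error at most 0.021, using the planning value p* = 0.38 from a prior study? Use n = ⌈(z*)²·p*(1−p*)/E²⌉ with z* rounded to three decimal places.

n = 1446

z* = 1.645 at the 90% level.
p*(1−p*) = 0.2356.
Required n before rounding: 2.706025 × 0.2356 / 0.021² = 1445.668.
Rounding up, n = 1446.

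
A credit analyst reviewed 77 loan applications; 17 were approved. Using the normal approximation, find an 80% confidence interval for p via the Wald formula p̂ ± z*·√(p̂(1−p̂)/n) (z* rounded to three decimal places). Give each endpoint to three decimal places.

p̂ = 17/77 = 0.22078.
Standard error of p̂: √(0.172036/77) = √0.002234231 = 0.047268.
z* = 1.282 at the 80% level.
Margin = 1.282·0.047268 = 0.06060.
Interval: 0.22078 ± 0.06060 → (0.160, 0.281).

(0.160, 0.281)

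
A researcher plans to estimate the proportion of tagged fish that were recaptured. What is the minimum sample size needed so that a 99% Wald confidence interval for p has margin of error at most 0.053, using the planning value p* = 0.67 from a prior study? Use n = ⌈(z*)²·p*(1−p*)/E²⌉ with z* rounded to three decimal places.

z* = 2.576 at the 99% level.
p*(1−p*) = 0.2211.
(z*)²·p*(1−p*)/E² = 6.635776·0.2211/0.002809 = 522.310.
⌈522.310⌉ = 523.

n = 523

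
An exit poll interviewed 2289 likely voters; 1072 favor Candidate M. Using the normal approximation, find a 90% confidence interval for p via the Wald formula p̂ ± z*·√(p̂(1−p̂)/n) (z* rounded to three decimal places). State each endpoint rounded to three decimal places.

With x = 1072 successes in n = 2289, p̂ = 0.46833.
SE(p̂) = √(0.46833·0.53167/2289) = 0.010430.
The 90% critical value is z* = 1.645.
Margin = 1.645·0.010430 = 0.01716.
CI: 0.46833 ± 0.01716 = (0.451, 0.485).

(0.451, 0.485)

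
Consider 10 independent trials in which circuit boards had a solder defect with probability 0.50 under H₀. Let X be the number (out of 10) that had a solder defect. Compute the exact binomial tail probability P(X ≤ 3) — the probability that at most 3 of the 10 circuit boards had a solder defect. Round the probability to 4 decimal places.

P = 0.1719

X ~ Binomial(n=10, p=0.50).
P(X ≤ 3) = C(10,0)·0.50^0·0.50^10 + C(10,1)·0.50^1·0.50^9 + C(10,2)·0.50^2·0.50^8 + C(10,3)·0.50^3·0.50^7.
= 0.000977 + 0.009766 + 0.043945 + 0.117188 = 0.1719.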